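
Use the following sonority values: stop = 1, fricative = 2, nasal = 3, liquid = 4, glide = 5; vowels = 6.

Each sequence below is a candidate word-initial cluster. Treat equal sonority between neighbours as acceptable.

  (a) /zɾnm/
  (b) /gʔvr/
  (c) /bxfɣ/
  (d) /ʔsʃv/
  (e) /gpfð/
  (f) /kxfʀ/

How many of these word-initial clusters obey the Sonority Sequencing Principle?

5

(a) sonority 2-4-3-3: ill-formed.
(b) sonority 1-1-2-4: well-formed.
(c) sonority 1-2-2-2: well-formed.
(d) sonority 1-2-2-2: well-formed.
(e) sonority 1-1-2-2: well-formed.
(f) sonority 1-2-2-4: well-formed.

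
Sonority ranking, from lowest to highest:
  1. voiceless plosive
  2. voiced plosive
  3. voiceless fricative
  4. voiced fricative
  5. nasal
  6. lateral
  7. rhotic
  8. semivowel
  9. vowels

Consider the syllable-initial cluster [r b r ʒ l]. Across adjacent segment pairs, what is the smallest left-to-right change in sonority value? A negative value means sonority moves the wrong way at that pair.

-5

/r/ — rhotic, sonority 7.
/b/ — voiced plosive, sonority 2.
/r/ — rhotic, sonority 7.
/ʒ/ — voiced fricative, sonority 4.
/l/ — lateral, sonority 6.
/r/→/b/: change -5.
/b/→/r/: change +5.
/r/→/ʒ/: change -3.
/ʒ/→/l/: change +2.
Minimum = -5.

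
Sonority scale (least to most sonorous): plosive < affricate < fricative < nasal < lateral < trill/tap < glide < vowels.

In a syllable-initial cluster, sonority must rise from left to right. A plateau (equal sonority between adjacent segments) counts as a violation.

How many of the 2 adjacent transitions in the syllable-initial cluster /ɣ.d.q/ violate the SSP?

2

/ɣ/ — fricative, sonority 3.
/d/ — plosive, sonority 1.
/q/ — plosive, sonority 1.
/ɣ/→/d/: 3→1 (does not rise) — violation.
/d/→/q/: 1→1 (plateau) — violation.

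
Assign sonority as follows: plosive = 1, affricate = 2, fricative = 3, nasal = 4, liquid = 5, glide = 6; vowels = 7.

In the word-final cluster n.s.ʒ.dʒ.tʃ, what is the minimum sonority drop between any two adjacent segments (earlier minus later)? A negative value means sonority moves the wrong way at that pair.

0

/n/: nasal = 4.
/s/: fricative = 3.
/ʒ/: fricative = 3.
/dʒ/: affricate = 2.
/tʃ/: affricate = 2.
/n/→/s/: change +1.
/s/→/ʒ/: change +0.
/ʒ/→/dʒ/: change +1.
/dʒ/→/tʃ/: change +0.
Minimum = 0.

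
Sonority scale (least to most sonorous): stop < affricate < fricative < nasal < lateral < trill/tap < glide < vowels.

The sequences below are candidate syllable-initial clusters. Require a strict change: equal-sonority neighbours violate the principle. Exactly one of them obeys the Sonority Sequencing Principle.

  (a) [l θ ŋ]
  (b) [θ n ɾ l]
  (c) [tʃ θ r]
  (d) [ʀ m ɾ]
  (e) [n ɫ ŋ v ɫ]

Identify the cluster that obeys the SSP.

(a) sonority 5-3-4: ill-formed.
(b) sonority 3-4-6-5: ill-formed.
(c) sonority 2-3-6: well-formed.
(d) sonority 6-4-6: ill-formed.
(e) sonority 4-5-4-3-5: ill-formed.

c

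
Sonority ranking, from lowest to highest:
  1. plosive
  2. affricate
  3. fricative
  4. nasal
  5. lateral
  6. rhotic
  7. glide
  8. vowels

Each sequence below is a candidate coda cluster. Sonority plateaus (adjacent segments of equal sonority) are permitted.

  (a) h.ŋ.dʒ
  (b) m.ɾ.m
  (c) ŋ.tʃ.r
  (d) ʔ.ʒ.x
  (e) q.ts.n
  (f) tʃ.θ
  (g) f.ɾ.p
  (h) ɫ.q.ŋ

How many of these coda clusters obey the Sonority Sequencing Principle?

0

(a) 3-4-2 → violates
(b) 4-6-4 → violates
(c) 4-2-6 → violates
(d) 1-3-3 → violates
(e) 1-2-4 → violates
(f) 2-3 → violates
(g) 3-6-1 → violates
(h) 5-1-4 → violates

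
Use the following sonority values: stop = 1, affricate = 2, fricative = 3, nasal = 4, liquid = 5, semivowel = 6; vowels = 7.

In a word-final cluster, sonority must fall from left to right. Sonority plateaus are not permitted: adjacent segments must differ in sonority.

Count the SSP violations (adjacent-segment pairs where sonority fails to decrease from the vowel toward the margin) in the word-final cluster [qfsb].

2

/q/ — stop, sonority 1.
/f/ — fricative, sonority 3.
/s/ — fricative, sonority 3.
/b/ — stop, sonority 1.
/q/→/f/: 1→3 (does not fall) — violation.
/f/→/s/: 3→3 (plateau) — violation.
/s/→/b/: 3→1 (falls) — ok.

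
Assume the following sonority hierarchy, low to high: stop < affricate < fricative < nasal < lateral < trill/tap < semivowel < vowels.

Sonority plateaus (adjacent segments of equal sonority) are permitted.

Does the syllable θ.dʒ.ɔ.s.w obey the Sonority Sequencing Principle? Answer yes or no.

Onset: /θ/ is a fricative (sonority 3), /dʒ/ is an affricate (sonority 2); then the nucleus /ɔ/ (sonority 8).
Onset profile 3-2-8 — does not rise throughout.
Coda: /s/ is a fricative (sonority 3), /w/ is a semivowel (sonority 7).
Coda profile 8-3-7 — does not fall throughout.

no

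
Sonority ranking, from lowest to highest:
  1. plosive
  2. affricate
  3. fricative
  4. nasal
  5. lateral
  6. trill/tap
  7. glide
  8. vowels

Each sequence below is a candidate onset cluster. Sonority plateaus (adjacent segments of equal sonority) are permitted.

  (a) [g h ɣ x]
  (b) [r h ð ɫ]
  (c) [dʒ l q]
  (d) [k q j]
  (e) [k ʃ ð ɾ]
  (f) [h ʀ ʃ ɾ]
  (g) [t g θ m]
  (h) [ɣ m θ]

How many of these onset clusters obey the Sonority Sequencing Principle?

(a) sonority 1-3-3-3: well-formed.
(b) sonority 6-3-3-5: ill-formed.
(c) sonority 2-5-1: ill-formed.
(d) sonority 1-1-7: well-formed.
(e) sonority 1-3-3-6: well-formed.
(f) sonority 3-6-3-6: ill-formed.
(g) sonority 1-1-3-4: well-formed.
(h) sonority 3-4-3: ill-formed.

4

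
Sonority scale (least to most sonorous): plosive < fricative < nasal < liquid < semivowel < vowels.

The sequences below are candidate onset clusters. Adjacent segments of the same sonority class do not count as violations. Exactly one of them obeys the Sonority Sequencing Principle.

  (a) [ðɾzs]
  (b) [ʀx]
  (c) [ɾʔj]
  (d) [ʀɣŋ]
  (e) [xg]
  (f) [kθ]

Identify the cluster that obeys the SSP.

f

(a) sonority 2-4-2-2: ill-formed.
(b) sonority 4-2: ill-formed.
(c) sonority 4-1-5: ill-formed.
(d) sonority 4-2-3: ill-formed.
(e) sonority 2-1: ill-formed.
(f) sonority 1-2: well-formed.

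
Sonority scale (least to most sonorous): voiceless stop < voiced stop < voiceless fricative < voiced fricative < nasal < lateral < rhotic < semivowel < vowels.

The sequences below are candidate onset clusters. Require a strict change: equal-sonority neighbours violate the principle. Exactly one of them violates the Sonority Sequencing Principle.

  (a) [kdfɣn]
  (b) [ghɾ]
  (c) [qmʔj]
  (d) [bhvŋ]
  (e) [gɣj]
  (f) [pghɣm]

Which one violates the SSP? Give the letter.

c

(a) [kdfɣn]: profile 1-2-3-4-5 — obeys.
(b) [ghɾ]: profile 2-3-7 — obeys.
(c) [qmʔj]: profile 1-5-1-8 — violates.
(d) [bhvŋ]: profile 2-3-4-5 — obeys.
(e) [gɣj]: profile 2-4-8 — obeys.
(f) [pghɣm]: profile 1-2-3-4-5 — obeys.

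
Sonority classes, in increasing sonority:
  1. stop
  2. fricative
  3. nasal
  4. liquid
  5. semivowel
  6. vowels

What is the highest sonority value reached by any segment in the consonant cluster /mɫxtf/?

/m/ — nasal, sonority 3.
/ɫ/ — liquid, sonority 4.
/x/ — fricative, sonority 2.
/t/ — stop, sonority 1.
/f/ — fricative, sonority 2.
The maximum is 4.

4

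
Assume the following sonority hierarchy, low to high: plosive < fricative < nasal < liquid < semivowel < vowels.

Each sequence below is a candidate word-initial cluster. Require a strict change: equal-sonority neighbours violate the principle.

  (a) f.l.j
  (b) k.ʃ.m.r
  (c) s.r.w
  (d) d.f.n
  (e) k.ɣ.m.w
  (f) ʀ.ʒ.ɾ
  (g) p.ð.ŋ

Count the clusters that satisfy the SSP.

6

(a) sonority 2-4-5: well-formed.
(b) sonority 1-2-3-4: well-formed.
(c) sonority 2-4-5: well-formed.
(d) sonority 1-2-3: well-formed.
(e) sonority 1-2-3-5: well-formed.
(f) sonority 4-2-4: ill-formed.
(g) sonority 1-2-3: well-formed.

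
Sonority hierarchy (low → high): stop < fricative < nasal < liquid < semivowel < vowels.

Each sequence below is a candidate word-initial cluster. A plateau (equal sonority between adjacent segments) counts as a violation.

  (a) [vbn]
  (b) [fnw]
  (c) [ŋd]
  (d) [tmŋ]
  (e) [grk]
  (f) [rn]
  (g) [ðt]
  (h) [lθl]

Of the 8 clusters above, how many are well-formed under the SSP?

1

(a) sonority 2-1-3: ill-formed.
(b) sonority 2-3-5: well-formed.
(c) sonority 3-1: ill-formed.
(d) sonority 1-3-3: ill-formed.
(e) sonority 1-4-1: ill-formed.
(f) sonority 4-3: ill-formed.
(g) sonority 2-1: ill-formed.
(h) sonority 4-2-4: ill-formed.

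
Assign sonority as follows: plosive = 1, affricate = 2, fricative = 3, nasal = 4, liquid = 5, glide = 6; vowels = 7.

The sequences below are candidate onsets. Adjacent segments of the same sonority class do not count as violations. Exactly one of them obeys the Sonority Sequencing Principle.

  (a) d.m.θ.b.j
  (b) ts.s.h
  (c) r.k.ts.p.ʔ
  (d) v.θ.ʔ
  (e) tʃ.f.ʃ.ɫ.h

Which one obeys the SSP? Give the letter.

(a) d.m.θ.b.j: profile 1-4-3-1-6 — violates.
(b) ts.s.h: profile 2-3-3 — obeys.
(c) r.k.ts.p.ʔ: profile 5-1-2-1-1 — violates.
(d) v.θ.ʔ: profile 3-3-1 — violates.
(e) tʃ.f.ʃ.ɫ.h: profile 2-3-3-5-3 — violates.

b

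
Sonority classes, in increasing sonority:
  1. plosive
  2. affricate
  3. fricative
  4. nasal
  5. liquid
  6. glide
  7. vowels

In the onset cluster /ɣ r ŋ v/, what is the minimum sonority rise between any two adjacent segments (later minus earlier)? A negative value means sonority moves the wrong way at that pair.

/ɣ/: fricative = 3.
/r/: liquid = 5.
/ŋ/: nasal = 4.
/v/: fricative = 3.
/ɣ/→/r/: change +2.
/r/→/ŋ/: change -1.
/ŋ/→/v/: change -1.
Minimum = -1.

-1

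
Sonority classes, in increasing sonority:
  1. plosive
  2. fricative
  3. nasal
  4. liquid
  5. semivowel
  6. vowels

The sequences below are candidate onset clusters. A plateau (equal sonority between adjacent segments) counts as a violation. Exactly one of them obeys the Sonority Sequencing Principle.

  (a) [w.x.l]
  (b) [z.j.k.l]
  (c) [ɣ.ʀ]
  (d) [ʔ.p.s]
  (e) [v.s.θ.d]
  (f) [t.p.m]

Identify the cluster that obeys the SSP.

c

(a) 5-2-4 → violates
(b) 2-5-1-4 → violates
(c) 2-4 → obeys
(d) 1-1-2 → violates
(e) 2-2-2-1 → violates
(f) 1-1-3 → violates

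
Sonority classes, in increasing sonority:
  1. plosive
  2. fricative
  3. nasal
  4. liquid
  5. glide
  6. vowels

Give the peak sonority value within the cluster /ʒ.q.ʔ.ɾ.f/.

/ʒ/ — fricative, sonority 2.
/q/ — plosive, sonority 1.
/ʔ/ — plosive, sonority 1.
/ɾ/ — liquid, sonority 4.
/f/ — fricative, sonority 2.
The maximum is 4.

4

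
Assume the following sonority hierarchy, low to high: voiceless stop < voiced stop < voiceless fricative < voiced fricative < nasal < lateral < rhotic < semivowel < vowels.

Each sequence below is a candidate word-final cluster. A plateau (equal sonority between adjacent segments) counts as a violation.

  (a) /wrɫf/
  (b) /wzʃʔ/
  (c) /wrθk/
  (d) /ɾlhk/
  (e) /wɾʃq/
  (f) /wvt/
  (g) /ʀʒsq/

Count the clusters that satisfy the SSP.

7

(a) /wrɫf/: profile 8-7-6-3 — obeys.
(b) /wzʃʔ/: profile 8-4-3-1 — obeys.
(c) /wrθk/: profile 8-7-3-1 — obeys.
(d) /ɾlhk/: profile 7-6-3-1 — obeys.
(e) /wɾʃq/: profile 8-7-3-1 — obeys.
(f) /wvt/: profile 8-4-1 — obeys.
(g) /ʀʒsq/: profile 7-4-3-1 — obeys.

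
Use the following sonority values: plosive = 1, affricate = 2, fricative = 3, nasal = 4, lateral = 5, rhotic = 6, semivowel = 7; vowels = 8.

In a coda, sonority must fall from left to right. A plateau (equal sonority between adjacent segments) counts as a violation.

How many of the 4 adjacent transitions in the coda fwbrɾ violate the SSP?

3

/f/ is a fricative (sonority 3).
/w/ is a semivowel (sonority 7).
/b/ is a plosive (sonority 1).
/r/ is a rhotic (sonority 6).
/ɾ/ is a rhotic (sonority 6).
/f/→/w/: 3→7 (does not fall) — violation.
/w/→/b/: 7→1 (falls) — ok.
/b/→/r/: 1→6 (does not fall) — violation.
/r/→/ɾ/: 6→6 (plateau) — violation.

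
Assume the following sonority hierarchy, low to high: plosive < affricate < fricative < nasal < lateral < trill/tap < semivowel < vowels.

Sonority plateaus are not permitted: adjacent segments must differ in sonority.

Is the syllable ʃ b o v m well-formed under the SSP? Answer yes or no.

Onset: /ʃ/ is a fricative (sonority 3), /b/ is a plosive (sonority 1); then the nucleus /o/ (sonority 8).
Onset profile 3-1-8 — does not strictly rise throughout.
Coda: /v/ is a fricative (sonority 3), /m/ is a nasal (sonority 4).
Coda profile 8-3-4 — does not strictly fall throughout.

no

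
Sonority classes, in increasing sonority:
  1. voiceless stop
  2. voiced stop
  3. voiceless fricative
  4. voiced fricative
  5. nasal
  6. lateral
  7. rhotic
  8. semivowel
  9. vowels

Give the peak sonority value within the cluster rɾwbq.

/r/ is a rhotic (sonority 7).
/ɾ/ is a rhotic (sonority 7).
/w/ is a semivowel (sonority 8).
/b/ is a voiced stop (sonority 2).
/q/ is a voiceless stop (sonority 1).
The maximum is 8.

8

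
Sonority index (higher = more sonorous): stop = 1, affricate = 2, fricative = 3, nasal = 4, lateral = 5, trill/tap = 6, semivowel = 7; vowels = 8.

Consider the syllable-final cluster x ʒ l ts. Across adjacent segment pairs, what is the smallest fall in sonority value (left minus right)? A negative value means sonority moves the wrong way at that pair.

-2

/x/ is a fricative (sonority 3).
/ʒ/ is a fricative (sonority 3).
/l/ is a lateral (sonority 5).
/ts/ is an affricate (sonority 2).
/x/→/ʒ/: change +0.
/ʒ/→/l/: change -2.
/l/→/ts/: change +3.
Minimum = -2.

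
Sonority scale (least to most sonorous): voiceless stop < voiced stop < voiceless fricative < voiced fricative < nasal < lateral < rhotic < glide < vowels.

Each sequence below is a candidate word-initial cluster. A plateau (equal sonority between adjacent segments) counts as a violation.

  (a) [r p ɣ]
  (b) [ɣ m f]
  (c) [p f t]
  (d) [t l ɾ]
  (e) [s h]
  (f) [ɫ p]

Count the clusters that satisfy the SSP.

(a) sonority 7-1-4: ill-formed.
(b) sonority 4-5-3: ill-formed.
(c) sonority 1-3-1: ill-formed.
(d) sonority 1-6-7: well-formed.
(e) sonority 3-3: ill-formed.
(f) sonority 6-1: ill-formed.

1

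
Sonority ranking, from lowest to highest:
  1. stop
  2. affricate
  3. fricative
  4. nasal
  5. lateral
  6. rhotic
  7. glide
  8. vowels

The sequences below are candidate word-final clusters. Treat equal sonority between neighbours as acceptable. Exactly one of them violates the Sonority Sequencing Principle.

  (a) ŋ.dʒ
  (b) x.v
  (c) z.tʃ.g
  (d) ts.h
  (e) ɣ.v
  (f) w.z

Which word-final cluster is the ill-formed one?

d

(a) sonority 4-2: well-formed.
(b) sonority 3-3: well-formed.
(c) sonority 3-2-1: well-formed.
(d) sonority 2-3: ill-formed.
(e) sonority 3-3: well-formed.
(f) sonority 7-3: well-formed.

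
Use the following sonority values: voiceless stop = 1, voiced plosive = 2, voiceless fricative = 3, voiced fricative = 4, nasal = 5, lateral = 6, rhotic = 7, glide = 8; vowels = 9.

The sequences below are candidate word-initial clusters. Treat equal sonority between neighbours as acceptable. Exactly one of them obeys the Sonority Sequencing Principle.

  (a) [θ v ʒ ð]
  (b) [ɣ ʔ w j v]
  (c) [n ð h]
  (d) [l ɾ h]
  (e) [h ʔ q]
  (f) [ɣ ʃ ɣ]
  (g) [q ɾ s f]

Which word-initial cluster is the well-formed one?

(a) sonority 3-4-4-4: well-formed.
(b) sonority 4-1-8-8-4: ill-formed.
(c) sonority 5-4-3: ill-formed.
(d) sonority 6-7-3: ill-formed.
(e) sonority 3-1-1: ill-formed.
(f) sonority 4-3-4: ill-formed.
(g) sonority 1-7-3-3: ill-formed.

a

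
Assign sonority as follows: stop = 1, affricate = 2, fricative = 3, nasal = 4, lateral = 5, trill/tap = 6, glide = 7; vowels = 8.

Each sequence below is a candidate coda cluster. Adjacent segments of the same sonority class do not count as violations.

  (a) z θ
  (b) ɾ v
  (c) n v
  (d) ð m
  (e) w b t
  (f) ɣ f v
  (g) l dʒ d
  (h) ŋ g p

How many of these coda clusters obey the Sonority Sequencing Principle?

(a) 3-3 → obeys
(b) 6-3 → obeys
(c) 4-3 → obeys
(d) 3-4 → violates
(e) 7-1-1 → obeys
(f) 3-3-3 → obeys
(g) 5-2-1 → obeys
(h) 4-1-1 → obeys

7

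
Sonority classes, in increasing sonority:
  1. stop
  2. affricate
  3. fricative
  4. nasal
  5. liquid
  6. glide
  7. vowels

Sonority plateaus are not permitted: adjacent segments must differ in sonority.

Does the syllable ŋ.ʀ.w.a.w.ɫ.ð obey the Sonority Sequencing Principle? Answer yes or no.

yes

Onset: /ŋ/ is a nasal (sonority 4), /ʀ/ is a liquid (sonority 5), /w/ is a glide (sonority 6); then the nucleus /a/ (sonority 7).
Onset profile 4-5-6-7 — rises to the nucleus.
Coda: /w/ is a glide (sonority 6), /ɫ/ is a liquid (sonority 5), /ð/ is a fricative (sonority 3).
Coda profile 7-6-5-3 — falls from the nucleus.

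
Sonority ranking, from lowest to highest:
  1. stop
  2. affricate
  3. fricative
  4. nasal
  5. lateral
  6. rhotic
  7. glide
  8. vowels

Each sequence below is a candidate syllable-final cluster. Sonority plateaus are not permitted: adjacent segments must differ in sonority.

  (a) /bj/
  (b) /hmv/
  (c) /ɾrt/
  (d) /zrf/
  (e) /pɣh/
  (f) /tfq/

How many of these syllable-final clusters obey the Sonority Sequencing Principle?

(a) sonority 1-7: ill-formed.
(b) sonority 3-4-3: ill-formed.
(c) sonority 6-6-1: ill-formed.
(d) sonority 3-6-3: ill-formed.
(e) sonority 1-3-3: ill-formed.
(f) sonority 1-3-1: ill-formed.

0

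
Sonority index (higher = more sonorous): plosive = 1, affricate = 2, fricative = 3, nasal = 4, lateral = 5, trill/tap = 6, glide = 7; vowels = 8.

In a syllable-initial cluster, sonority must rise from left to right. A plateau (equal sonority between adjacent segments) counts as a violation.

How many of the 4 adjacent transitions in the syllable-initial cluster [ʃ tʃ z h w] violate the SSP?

/ʃ/ — fricative, sonority 3.
/tʃ/ — affricate, sonority 2.
/z/ — fricative, sonority 3.
/h/ — fricative, sonority 3.
/w/ — glide, sonority 7.
/ʃ/→/tʃ/: 3→2 (does not rise) — violation.
/tʃ/→/z/: 2→3 (rises) — ok.
/z/→/h/: 3→3 (plateau) — violation.
/h/→/w/: 3→7 (rises) — ok.

2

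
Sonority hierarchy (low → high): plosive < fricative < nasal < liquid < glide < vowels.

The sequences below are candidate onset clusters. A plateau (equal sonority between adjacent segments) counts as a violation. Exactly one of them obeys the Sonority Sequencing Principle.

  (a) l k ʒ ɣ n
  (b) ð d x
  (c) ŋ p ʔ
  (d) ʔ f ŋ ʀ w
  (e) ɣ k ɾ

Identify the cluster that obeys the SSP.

(a) sonority 4-1-2-2-3: ill-formed.
(b) sonority 2-1-2: ill-formed.
(c) sonority 3-1-1: ill-formed.
(d) sonority 1-2-3-4-5: well-formed.
(e) sonority 2-1-4: ill-formed.

d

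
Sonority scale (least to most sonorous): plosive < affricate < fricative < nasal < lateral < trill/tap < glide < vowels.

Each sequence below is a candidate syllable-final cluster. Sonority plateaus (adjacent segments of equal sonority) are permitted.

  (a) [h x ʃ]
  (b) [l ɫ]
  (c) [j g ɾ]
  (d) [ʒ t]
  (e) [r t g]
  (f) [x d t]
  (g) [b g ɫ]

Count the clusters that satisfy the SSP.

(a) sonority 3-3-3: well-formed.
(b) sonority 5-5: well-formed.
(c) sonority 7-1-6: ill-formed.
(d) sonority 3-1: well-formed.
(e) sonority 6-1-1: well-formed.
(f) sonority 3-1-1: well-formed.
(g) sonority 1-1-5: ill-formed.

5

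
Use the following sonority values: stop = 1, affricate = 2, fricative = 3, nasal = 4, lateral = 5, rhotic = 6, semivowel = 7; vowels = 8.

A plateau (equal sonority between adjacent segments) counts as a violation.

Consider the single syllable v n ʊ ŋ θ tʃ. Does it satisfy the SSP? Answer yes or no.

Onset: /v/ is a fricative (sonority 3), /n/ is a nasal (sonority 4); then the nucleus /ʊ/ (sonority 8).
Onset profile 3-4-8 — rises to the nucleus.
Coda: /ŋ/ is a nasal (sonority 4), /θ/ is a fricative (sonority 3), /tʃ/ is an affricate (sonority 2).
Coda profile 8-4-3-2 — falls from the nucleus.

yes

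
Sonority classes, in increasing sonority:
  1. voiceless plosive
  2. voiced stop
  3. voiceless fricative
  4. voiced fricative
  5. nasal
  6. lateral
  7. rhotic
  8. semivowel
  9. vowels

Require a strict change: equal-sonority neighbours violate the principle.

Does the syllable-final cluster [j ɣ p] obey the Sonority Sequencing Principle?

/j/ — semivowel, sonority 8.
/ɣ/ — voiced fricative, sonority 4.
/p/ — voiceless plosive, sonority 1.
The profile 8-4-1 strictly falls, so the syllable-final cluster satisfies the SSP.

yes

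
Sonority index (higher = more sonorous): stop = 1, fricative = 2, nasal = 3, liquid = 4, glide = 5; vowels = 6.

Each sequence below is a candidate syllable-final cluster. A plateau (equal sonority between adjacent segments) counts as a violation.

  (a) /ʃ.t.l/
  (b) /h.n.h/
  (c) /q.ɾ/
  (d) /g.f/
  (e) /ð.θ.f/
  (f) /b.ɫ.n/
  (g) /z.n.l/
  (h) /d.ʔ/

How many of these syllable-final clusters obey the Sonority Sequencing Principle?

(a) /ʃ.t.l/: profile 2-1-4 — violates.
(b) /h.n.h/: profile 2-3-2 — violates.
(c) /q.ɾ/: profile 1-4 — violates.
(d) /g.f/: profile 1-2 — violates.
(e) /ð.θ.f/: profile 2-2-2 — violates.
(f) /b.ɫ.n/: profile 1-4-3 — violates.
(g) /z.n.l/: profile 2-3-4 — violates.
(h) /d.ʔ/: profile 1-1 — violates.

0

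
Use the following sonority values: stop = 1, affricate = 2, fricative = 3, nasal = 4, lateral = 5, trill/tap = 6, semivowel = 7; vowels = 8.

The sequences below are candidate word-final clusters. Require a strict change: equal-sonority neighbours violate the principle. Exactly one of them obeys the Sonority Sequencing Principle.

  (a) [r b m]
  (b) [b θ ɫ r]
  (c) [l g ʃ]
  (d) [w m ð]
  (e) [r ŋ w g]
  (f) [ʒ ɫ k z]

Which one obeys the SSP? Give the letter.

d

(a) [r b m]: profile 6-1-4 — violates.
(b) [b θ ɫ r]: profile 1-3-5-6 — violates.
(c) [l g ʃ]: profile 5-1-3 — violates.
(d) [w m ð]: profile 7-4-3 — obeys.
(e) [r ŋ w g]: profile 6-4-7-1 — violates.
(f) [ʒ ɫ k z]: profile 3-5-1-3 — violates.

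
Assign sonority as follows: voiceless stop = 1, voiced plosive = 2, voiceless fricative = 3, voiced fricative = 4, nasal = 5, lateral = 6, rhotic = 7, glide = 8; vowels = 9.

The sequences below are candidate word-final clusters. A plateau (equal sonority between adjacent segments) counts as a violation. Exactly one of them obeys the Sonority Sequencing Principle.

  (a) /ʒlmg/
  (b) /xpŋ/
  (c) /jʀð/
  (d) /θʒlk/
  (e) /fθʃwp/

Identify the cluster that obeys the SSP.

c

(a) 4-6-5-2 → violates
(b) 3-1-5 → violates
(c) 8-7-4 → obeys
(d) 3-4-6-1 → violates
(e) 3-3-3-8-1 → violates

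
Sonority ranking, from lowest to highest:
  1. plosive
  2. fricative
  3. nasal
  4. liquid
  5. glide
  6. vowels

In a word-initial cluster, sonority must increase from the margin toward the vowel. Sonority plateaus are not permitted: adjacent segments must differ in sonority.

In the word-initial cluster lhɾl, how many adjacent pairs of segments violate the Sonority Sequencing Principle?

/l/ — liquid, sonority 4.
/h/ — fricative, sonority 2.
/ɾ/ — liquid, sonority 4.
/l/ — liquid, sonority 4.
/l/→/h/: 4→2 (does not rise) — violation.
/h/→/ɾ/: 2→4 (rises) — ok.
/ɾ/→/l/: 4→4 (plateau) — violation.

2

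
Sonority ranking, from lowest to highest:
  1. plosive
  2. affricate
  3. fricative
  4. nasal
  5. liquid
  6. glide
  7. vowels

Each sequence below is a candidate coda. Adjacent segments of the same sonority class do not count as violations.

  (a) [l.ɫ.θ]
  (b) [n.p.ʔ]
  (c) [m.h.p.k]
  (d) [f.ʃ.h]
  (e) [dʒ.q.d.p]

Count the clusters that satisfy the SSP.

(a) 5-5-3 → obeys
(b) 4-1-1 → obeys
(c) 4-3-1-1 → obeys
(d) 3-3-3 → obeys
(e) 2-1-1-1 → obeys

5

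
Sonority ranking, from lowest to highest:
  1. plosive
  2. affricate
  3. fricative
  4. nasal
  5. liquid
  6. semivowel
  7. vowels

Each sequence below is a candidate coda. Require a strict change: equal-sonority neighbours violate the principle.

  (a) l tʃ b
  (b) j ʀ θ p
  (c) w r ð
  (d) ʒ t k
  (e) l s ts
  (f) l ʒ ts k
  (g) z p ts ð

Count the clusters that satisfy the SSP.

(a) sonority 5-2-1: well-formed.
(b) sonority 6-5-3-1: well-formed.
(c) sonority 6-5-3: well-formed.
(d) sonority 3-1-1: ill-formed.
(e) sonority 5-3-2: well-formed.
(f) sonority 5-3-2-1: well-formed.
(g) sonority 3-1-2-3: ill-formed.

5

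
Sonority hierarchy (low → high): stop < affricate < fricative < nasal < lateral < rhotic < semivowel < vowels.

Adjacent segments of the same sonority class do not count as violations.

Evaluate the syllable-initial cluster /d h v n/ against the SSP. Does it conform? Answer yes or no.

/d/ — stop, sonority 1.
/h/ — fricative, sonority 3.
/v/ — fricative, sonority 3.
/n/ — nasal, sonority 4.
The profile 1-3-3-4 is non-decreasing (plateaus allowed), so the syllable-initial cluster satisfies the SSP.

yes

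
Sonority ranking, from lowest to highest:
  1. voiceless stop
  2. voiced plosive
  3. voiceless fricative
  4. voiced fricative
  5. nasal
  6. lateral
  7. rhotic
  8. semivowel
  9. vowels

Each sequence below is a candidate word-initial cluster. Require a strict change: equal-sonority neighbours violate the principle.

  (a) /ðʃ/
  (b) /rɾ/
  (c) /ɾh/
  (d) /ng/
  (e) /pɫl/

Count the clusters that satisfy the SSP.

(a) sonority 4-3: ill-formed.
(b) sonority 7-7: ill-formed.
(c) sonority 7-3: ill-formed.
(d) sonority 5-2: ill-formed.
(e) sonority 1-6-6: ill-formed.

0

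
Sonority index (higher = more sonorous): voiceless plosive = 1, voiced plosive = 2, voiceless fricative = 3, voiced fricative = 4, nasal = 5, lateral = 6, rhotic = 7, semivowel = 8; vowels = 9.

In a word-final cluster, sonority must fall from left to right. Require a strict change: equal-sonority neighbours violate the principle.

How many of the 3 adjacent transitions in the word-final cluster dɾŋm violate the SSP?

/d/ is a voiced plosive (sonority 2).
/ɾ/ is a rhotic (sonority 7).
/ŋ/ is a nasal (sonority 5).
/m/ is a nasal (sonority 5).
/d/→/ɾ/: 2→7 (does not fall) — violation.
/ɾ/→/ŋ/: 7→5 (falls) — ok.
/ŋ/→/m/: 5→5 (plateau) — violation.

2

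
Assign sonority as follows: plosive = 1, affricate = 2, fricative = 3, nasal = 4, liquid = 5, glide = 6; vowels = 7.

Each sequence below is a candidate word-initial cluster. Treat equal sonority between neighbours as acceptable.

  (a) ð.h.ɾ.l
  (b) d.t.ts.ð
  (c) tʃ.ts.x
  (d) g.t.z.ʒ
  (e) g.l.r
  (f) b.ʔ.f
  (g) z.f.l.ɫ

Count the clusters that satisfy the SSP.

7

(a) 3-3-5-5 → obeys
(b) 1-1-2-3 → obeys
(c) 2-2-3 → obeys
(d) 1-1-3-3 → obeys
(e) 1-5-5 → obeys
(f) 1-1-3 → obeys
(g) 3-3-5-5 → obeys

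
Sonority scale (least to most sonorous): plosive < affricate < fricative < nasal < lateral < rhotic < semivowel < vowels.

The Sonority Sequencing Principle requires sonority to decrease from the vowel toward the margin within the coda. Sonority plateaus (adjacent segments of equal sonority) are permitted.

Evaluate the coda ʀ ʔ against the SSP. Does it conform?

yes

/ʀ/ is a rhotic (sonority 6).
/ʔ/ is a plosive (sonority 1).
The profile 6-1 strictly falls, so the coda satisfies the SSP.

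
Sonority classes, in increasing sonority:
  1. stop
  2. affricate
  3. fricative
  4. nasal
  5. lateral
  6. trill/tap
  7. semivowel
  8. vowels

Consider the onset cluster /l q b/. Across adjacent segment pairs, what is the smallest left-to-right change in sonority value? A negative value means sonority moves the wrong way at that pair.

-4

/l/: lateral = 5.
/q/: stop = 1.
/b/: stop = 1.
/l/→/q/: change -4.
/q/→/b/: change +0.
Minimum = -4.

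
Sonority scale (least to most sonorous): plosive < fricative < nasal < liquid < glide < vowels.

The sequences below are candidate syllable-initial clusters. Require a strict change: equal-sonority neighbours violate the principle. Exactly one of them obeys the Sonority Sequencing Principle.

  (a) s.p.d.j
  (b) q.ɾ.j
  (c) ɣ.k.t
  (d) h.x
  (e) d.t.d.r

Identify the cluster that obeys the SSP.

b

(a) s.p.d.j: profile 2-1-1-5 — violates.
(b) q.ɾ.j: profile 1-4-5 — obeys.
(c) ɣ.k.t: profile 2-1-1 — violates.
(d) h.x: profile 2-2 — violates.
(e) d.t.d.r: profile 1-1-1-4 — violates.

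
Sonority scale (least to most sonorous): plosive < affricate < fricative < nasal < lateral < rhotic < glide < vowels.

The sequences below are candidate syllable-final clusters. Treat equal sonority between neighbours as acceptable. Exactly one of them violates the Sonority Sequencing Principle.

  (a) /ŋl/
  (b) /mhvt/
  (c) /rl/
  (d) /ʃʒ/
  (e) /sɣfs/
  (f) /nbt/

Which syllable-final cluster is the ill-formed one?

a

(a) /ŋl/: profile 4-5 — violates.
(b) /mhvt/: profile 4-3-3-1 — obeys.
(c) /rl/: profile 6-5 — obeys.
(d) /ʃʒ/: profile 3-3 — obeys.
(e) /sɣfs/: profile 3-3-3-3 — obeys.
(f) /nbt/: profile 4-1-1 — obeys.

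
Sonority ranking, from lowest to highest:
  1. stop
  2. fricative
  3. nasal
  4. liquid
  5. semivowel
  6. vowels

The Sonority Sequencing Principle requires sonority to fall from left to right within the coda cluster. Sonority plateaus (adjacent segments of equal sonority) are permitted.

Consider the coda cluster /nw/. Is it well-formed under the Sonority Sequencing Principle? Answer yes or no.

no

/n/: nasal = 3.
/w/: semivowel = 5.
The profile is 3-5. Between /n/ (3) and /w/ (5) sonority does not fall, so the cluster violates the SSP.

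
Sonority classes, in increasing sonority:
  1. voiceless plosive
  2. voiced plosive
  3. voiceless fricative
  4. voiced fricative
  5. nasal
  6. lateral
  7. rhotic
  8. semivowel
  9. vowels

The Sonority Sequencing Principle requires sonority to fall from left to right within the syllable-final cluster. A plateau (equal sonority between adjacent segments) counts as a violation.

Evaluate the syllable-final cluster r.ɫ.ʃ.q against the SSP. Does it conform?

yes

/r/ is a rhotic (sonority 7).
/ɫ/ is a lateral (sonority 6).
/ʃ/ is a voiceless fricative (sonority 3).
/q/ is a voiceless plosive (sonority 1).
The profile 7-6-3-1 strictly falls, so the syllable-final cluster satisfies the SSP.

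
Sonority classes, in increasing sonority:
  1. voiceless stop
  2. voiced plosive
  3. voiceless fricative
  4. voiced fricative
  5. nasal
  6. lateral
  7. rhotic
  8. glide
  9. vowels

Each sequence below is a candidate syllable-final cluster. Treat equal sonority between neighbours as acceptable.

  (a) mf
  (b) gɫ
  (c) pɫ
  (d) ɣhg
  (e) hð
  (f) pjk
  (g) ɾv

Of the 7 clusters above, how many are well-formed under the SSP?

(a) mf: profile 5-3 — obeys.
(b) gɫ: profile 2-6 — violates.
(c) pɫ: profile 1-6 — violates.
(d) ɣhg: profile 4-3-2 — obeys.
(e) hð: profile 3-4 — violates.
(f) pjk: profile 1-8-1 — violates.
(g) ɾv: profile 7-4 — obeys.

3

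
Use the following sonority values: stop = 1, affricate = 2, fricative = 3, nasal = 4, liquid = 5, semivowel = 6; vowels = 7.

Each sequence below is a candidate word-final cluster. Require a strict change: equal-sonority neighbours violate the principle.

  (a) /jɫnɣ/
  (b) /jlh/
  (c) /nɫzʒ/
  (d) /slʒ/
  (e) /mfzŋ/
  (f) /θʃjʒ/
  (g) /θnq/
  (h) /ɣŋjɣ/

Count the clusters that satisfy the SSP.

2

(a) sonority 6-5-4-3: well-formed.
(b) sonority 6-5-3: well-formed.
(c) sonority 4-5-3-3: ill-formed.
(d) sonority 3-5-3: ill-formed.
(e) sonority 4-3-3-4: ill-formed.
(f) sonority 3-3-6-3: ill-formed.
(g) sonority 3-4-1: ill-formed.
(h) sonority 3-4-6-3: ill-formed.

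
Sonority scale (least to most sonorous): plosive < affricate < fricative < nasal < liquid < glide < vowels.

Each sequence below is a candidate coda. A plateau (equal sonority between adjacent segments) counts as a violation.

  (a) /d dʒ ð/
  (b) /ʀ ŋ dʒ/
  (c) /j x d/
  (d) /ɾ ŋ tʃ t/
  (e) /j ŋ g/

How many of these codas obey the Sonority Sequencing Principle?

(a) /d dʒ ð/: profile 1-2-3 — violates.
(b) /ʀ ŋ dʒ/: profile 5-4-2 — obeys.
(c) /j x d/: profile 6-3-1 — obeys.
(d) /ɾ ŋ tʃ t/: profile 5-4-2-1 — obeys.
(e) /j ŋ g/: profile 6-4-1 — obeys.

4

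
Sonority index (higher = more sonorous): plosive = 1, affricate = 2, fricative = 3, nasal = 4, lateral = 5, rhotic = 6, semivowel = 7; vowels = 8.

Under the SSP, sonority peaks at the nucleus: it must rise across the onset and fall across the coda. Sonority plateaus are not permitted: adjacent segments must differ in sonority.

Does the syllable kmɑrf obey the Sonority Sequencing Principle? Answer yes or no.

Onset: /k/ is a plosive (sonority 1), /m/ is a nasal (sonority 4); then the nucleus /ɑ/ (sonority 8).
Onset profile 1-4-8 — rises to the nucleus.
Coda: /r/ is a rhotic (sonority 6), /f/ is a fricative (sonority 3).
Coda profile 8-6-3 — falls from the nucleus.

yes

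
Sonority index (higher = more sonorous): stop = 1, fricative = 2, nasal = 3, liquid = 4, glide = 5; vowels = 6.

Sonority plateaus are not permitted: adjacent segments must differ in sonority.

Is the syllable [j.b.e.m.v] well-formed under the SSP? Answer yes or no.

no

Onset: /j/ is a glide (sonority 5), /b/ is a stop (sonority 1); then the nucleus /e/ (sonority 6).
Onset profile 5-1-6 — does not strictly rise throughout.
Coda: /m/ is a nasal (sonority 3), /v/ is a fricative (sonority 2).
Coda profile 6-3-2 — falls from the nucleus.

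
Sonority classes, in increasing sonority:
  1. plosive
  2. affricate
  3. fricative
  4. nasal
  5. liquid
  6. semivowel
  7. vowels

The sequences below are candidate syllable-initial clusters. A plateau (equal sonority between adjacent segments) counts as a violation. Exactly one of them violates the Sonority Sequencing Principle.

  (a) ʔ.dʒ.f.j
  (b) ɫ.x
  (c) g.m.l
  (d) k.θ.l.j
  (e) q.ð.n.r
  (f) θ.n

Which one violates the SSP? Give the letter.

b

(a) 1-2-3-6 → obeys
(b) 5-3 → violates
(c) 1-4-5 → obeys
(d) 1-3-5-6 → obeys
(e) 1-3-4-5 → obeys
(f) 3-4 → obeys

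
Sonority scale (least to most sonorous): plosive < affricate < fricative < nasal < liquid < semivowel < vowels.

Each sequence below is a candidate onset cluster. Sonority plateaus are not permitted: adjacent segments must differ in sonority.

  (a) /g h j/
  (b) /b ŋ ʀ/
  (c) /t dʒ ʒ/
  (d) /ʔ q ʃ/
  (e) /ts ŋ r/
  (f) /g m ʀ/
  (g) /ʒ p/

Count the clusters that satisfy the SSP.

5

(a) 1-3-6 → obeys
(b) 1-4-5 → obeys
(c) 1-2-3 → obeys
(d) 1-1-3 → violates
(e) 2-4-5 → obeys
(f) 1-4-5 → obeys
(g) 3-1 → violates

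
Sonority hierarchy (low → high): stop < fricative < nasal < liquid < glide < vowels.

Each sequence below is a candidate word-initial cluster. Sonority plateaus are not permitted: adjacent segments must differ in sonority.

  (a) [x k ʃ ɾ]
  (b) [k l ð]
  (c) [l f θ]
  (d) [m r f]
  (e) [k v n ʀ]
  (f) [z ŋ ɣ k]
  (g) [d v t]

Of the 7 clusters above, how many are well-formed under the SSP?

(a) sonority 2-1-2-4: ill-formed.
(b) sonority 1-4-2: ill-formed.
(c) sonority 4-2-2: ill-formed.
(d) sonority 3-4-2: ill-formed.
(e) sonority 1-2-3-4: well-formed.
(f) sonority 2-3-2-1: ill-formed.
(g) sonority 1-2-1: ill-formed.

1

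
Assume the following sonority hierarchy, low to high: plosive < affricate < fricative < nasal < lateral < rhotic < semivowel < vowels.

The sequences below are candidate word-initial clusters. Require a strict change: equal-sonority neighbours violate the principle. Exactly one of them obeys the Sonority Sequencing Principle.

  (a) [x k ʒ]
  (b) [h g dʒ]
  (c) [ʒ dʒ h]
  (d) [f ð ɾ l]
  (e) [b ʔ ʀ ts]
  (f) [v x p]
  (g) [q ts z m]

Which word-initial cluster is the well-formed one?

(a) sonority 3-1-3: ill-formed.
(b) sonority 3-1-2: ill-formed.
(c) sonority 3-2-3: ill-formed.
(d) sonority 3-3-6-5: ill-formed.
(e) sonority 1-1-6-2: ill-formed.
(f) sonority 3-3-1: ill-formed.
(g) sonority 1-2-3-4: well-formed.

g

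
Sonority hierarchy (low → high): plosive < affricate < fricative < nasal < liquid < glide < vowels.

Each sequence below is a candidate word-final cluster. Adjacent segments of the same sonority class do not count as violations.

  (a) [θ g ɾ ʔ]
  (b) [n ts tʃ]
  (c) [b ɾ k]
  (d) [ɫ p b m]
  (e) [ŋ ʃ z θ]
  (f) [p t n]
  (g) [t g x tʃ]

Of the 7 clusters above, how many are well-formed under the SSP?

2

(a) sonority 3-1-5-1: ill-formed.
(b) sonority 4-2-2: well-formed.
(c) sonority 1-5-1: ill-formed.
(d) sonority 5-1-1-4: ill-formed.
(e) sonority 4-3-3-3: well-formed.
(f) sonority 1-1-4: ill-formed.
(g) sonority 1-1-3-2: ill-formed.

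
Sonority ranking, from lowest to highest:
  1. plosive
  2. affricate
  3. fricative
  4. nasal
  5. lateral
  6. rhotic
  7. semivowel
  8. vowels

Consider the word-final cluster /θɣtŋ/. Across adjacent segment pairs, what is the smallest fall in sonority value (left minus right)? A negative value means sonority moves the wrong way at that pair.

/θ/ — fricative, sonority 3.
/ɣ/ — fricative, sonority 3.
/t/ — plosive, sonority 1.
/ŋ/ — nasal, sonority 4.
/θ/→/ɣ/: change +0.
/ɣ/→/t/: change +2.
/t/→/ŋ/: change -3.
Minimum = -3.

-3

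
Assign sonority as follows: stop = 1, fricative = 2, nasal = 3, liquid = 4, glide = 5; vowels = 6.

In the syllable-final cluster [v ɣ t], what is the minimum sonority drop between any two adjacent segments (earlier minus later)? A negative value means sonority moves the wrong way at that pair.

0

/v/ — fricative, sonority 2.
/ɣ/ — fricative, sonority 2.
/t/ — stop, sonority 1.
/v/→/ɣ/: change +0.
/ɣ/→/t/: change +1.
Minimum = 0.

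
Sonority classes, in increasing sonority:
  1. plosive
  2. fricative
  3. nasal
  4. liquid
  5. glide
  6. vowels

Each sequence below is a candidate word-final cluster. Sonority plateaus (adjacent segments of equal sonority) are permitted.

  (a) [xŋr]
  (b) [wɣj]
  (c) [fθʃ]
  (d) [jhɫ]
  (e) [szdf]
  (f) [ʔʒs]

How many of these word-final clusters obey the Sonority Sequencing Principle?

(a) [xŋr]: profile 2-3-4 — violates.
(b) [wɣj]: profile 5-2-5 — violates.
(c) [fθʃ]: profile 2-2-2 — obeys.
(d) [jhɫ]: profile 5-2-4 — violates.
(e) [szdf]: profile 2-2-1-2 — violates.
(f) [ʔʒs]: profile 1-2-2 — violates.

1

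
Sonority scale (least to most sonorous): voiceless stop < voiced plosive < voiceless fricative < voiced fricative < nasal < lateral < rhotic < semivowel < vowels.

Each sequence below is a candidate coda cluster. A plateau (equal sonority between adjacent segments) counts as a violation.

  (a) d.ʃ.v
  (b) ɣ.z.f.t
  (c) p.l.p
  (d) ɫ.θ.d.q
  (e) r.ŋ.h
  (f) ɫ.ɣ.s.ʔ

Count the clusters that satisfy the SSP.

(a) d.ʃ.v: profile 2-3-4 — violates.
(b) ɣ.z.f.t: profile 4-4-3-1 — violates.
(c) p.l.p: profile 1-6-1 — violates.
(d) ɫ.θ.d.q: profile 6-3-2-1 — obeys.
(e) r.ŋ.h: profile 7-5-3 — obeys.
(f) ɫ.ɣ.s.ʔ: profile 6-4-3-1 — obeys.

3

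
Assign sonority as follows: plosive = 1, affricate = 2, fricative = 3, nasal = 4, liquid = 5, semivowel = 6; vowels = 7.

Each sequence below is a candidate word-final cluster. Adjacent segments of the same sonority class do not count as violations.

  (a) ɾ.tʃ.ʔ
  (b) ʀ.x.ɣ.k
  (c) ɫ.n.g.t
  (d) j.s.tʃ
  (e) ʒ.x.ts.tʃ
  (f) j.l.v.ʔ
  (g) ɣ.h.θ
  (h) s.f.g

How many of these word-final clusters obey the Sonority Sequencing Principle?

(a) 5-2-1 → obeys
(b) 5-3-3-1 → obeys
(c) 5-4-1-1 → obeys
(d) 6-3-2 → obeys
(e) 3-3-2-2 → obeys
(f) 6-5-3-1 → obeys
(g) 3-3-3 → obeys
(h) 3-3-1 → obeys

8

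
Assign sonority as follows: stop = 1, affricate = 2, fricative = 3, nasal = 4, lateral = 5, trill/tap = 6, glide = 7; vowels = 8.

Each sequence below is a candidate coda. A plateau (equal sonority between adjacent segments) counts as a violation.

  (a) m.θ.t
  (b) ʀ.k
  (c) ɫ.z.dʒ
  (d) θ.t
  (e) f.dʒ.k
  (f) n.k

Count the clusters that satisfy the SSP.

(a) 4-3-1 → obeys
(b) 6-1 → obeys
(c) 5-3-2 → obeys
(d) 3-1 → obeys
(e) 3-2-1 → obeys
(f) 4-1 → obeys

6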